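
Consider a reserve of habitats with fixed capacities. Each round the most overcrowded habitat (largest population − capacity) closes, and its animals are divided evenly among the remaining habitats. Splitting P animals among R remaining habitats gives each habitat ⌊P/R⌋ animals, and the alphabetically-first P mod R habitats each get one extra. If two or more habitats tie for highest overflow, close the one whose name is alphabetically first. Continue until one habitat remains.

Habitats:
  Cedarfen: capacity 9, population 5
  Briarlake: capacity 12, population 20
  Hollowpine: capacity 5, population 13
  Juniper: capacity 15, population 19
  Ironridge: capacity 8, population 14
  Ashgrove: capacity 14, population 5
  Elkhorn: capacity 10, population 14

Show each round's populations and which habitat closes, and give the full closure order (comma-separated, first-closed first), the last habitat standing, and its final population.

Round 1: Ashgrove=5 Briarlake=20 Cedarfen=5 Elkhorn=14 Hollowpine=13 Ironridge=14 Juniper=19 → close Briarlake (overflow 8)
  20÷6 = 3 each, +1 to first 2
Round 2: Ashgrove=9 Cedarfen=9 Elkhorn=17 Hollowpine=16 Ironridge=17 Juniper=22 → close Hollowpine (overflow 11)
  16÷5 = 3 each, +1 to first 1
Round 3: Ashgrove=13 Cedarfen=12 Elkhorn=20 Ironridge=20 Juniper=25 → close Ironridge (overflow 12)
  20÷4 = 5 each, +1 to first 0
Round 4: Ashgrove=18 Cedarfen=17 Elkhorn=25 Juniper=30 → close Elkhorn (overflow 15)
  25÷3 = 8 each, +1 to first 1
Round 5: Ashgrove=27 Cedarfen=25 Juniper=38 → close Juniper (overflow 23)
  38÷2 = 19 each, +1 to first 0
Round 6: Ashgrove=46 Cedarfen=44 → close Cedarfen (overflow 35)
  44÷1 = 44 each, +1 to first 0

Closure order: Briarlake, Hollowpine, Ironridge, Elkhorn, Juniper, Cedarfen
Last habitat: Ashgrove with 90 animals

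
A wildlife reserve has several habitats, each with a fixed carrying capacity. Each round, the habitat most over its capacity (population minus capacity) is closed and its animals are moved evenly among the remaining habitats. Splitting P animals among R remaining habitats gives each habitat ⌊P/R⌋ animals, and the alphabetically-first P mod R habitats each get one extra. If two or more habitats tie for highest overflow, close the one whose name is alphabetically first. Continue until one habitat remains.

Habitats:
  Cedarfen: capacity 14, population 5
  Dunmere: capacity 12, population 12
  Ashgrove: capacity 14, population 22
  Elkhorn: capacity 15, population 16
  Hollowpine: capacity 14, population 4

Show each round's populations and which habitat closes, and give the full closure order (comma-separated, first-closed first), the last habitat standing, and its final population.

Round 1: Ashgrove=22 Cedarfen=5 Dunmere=12 Elkhorn=16 Hollowpine=4 → close Ashgrove (overflow 8)
  22÷4 = 5 each, +1 to first 2
Round 2: Cedarfen=11 Dunmere=18 Elkhorn=21 Hollowpine=9 → close Dunmere (overflow 6)
  18÷3 = 6 each, +1 to first 0
Round 3: Cedarfen=17 Elkhorn=27 Hollowpine=15 → close Elkhorn (overflow 12)
  27÷2 = 13 each, +1 to first 1
Round 4: Cedarfen=31 Hollowpine=28 → close Cedarfen (overflow 17)
  31÷1 = 31 each, +1 to first 0

Closure order: Ashgrove, Dunmere, Elkhorn, Cedarfen
Last habitat: Hollowpine with 59 animals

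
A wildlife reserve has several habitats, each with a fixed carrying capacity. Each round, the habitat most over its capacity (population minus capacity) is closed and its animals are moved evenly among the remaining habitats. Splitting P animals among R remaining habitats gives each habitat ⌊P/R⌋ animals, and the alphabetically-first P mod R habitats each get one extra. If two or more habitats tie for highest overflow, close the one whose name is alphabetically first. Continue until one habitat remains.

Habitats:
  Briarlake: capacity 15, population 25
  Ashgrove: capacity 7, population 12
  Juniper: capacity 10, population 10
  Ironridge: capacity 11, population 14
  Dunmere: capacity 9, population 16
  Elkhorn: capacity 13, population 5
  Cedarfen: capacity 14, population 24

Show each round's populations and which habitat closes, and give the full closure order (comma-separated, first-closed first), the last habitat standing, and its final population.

Closure order: Briarlake, Cedarfen, Dunmere, Ashgrove, Ironridge, Juniper
Last habitat: Elkhorn with 106 animals

Round 1: Ashgrove=12 Briarlake=25 Cedarfen=24 Dunmere=16 Elkhorn=5 Ironridge=14 Juniper=10 → close Briarlake (overflow 10)
  25÷6 = 4 each, +1 to first 1
Round 2: Ashgrove=17 Cedarfen=28 Dunmere=20 Elkhorn=9 Ironridge=18 Juniper=14 → close Cedarfen (overflow 14)
  28÷5 = 5 each, +1 to first 3
Round 3: Ashgrove=23 Dunmere=26 Elkhorn=15 Ironridge=23 Juniper=19 → close Dunmere (overflow 17)
  26÷4 = 6 each, +1 to first 2
Round 4: Ashgrove=30 Elkhorn=22 Ironridge=29 Juniper=25 → close Ashgrove (overflow 23)
  30÷3 = 10 each, +1 to first 0
Round 5: Elkhorn=32 Ironridge=39 Juniper=35 → close Ironridge (overflow 28)
  39÷2 = 19 each, +1 to first 1
Round 6: Elkhorn=52 Juniper=54 → close Juniper (overflow 44)
  54÷1 = 54 each, +1 to first 0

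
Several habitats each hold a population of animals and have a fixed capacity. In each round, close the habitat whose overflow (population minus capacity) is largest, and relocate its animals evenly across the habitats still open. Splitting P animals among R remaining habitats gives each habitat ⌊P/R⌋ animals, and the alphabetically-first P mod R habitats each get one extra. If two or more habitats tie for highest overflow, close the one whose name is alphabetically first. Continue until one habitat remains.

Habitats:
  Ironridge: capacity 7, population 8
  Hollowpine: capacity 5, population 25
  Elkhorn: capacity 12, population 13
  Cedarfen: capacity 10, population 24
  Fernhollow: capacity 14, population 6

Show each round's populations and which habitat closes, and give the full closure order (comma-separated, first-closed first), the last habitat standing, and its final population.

Round 1: Cedarfen=24 Elkhorn=13 Fernhollow=6 Hollowpine=25 Ironridge=8 → close Hollowpine (overflow 20)
  25÷4 = 6 each, +1 to first 1
Round 2: Cedarfen=31 Elkhorn=19 Fernhollow=12 Ironridge=14 → close Cedarfen (overflow 21)
  31÷3 = 10 each, +1 to first 1
Round 3: Elkhorn=30 Fernhollow=22 Ironridge=24 → close Elkhorn (overflow 18)
  30÷2 = 15 each, +1 to first 0
Round 4: Fernhollow=37 Ironridge=39 → close Ironridge (overflow 32)
  39÷1 = 39 each, +1 to first 0

Closure order: Hollowpine, Cedarfen, Elkhorn, Ironridge
Last habitat: Fernhollow with 76 animals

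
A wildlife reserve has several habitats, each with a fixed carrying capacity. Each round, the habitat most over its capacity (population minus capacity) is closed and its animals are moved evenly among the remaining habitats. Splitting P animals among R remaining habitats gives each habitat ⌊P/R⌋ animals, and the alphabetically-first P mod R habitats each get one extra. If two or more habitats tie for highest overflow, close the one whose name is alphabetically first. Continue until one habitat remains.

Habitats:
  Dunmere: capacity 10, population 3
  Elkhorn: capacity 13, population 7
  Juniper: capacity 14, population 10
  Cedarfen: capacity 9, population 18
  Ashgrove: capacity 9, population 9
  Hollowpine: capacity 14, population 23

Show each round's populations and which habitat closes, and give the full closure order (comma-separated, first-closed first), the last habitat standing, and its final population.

Closure order: Cedarfen, Hollowpine, Ashgrove, Dunmere, Elkhorn
Last habitat: Juniper with 70 animals

Round 1: Ashgrove=9 Cedarfen=18 Dunmere=3 Elkhorn=7 Hollowpine=23 Juniper=10 → close Cedarfen (overflow 9)
  18÷5 = 3 each, +1 to first 3
Round 2: Ashgrove=13 Dunmere=7 Elkhorn=11 Hollowpine=26 Juniper=13 → close Hollowpine (overflow 12)
  26÷4 = 6 each, +1 to first 2
Round 3: Ashgrove=20 Dunmere=14 Elkhorn=17 Juniper=19 → close Ashgrove (overflow 11)
  20÷3 = 6 each, +1 to first 2
Round 4: Dunmere=21 Elkhorn=24 Juniper=25 → close Dunmere (overflow 11)
  21÷2 = 10 each, +1 to first 1
Round 5: Elkhorn=35 Juniper=35 → close Elkhorn (overflow 22)
  35÷1 = 35 each, +1 to first 0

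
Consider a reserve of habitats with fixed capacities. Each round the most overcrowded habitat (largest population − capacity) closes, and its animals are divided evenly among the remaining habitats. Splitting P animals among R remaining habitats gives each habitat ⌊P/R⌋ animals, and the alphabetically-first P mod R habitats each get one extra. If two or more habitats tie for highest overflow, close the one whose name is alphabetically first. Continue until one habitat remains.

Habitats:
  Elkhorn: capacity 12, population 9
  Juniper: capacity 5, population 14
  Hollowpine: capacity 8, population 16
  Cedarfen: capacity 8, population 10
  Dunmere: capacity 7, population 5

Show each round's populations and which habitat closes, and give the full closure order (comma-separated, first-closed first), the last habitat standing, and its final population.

Round 1: Cedarfen=10 Dunmere=5 Elkhorn=9 Hollowpine=16 Juniper=14 → close Juniper (overflow 9)
  14÷4 = 3 each, +1 to first 2
Round 2: Cedarfen=14 Dunmere=9 Elkhorn=12 Hollowpine=19 → close Hollowpine (overflow 11)
  19÷3 = 6 each, +1 to first 1
Round 3: Cedarfen=21 Dunmere=15 Elkhorn=18 → close Cedarfen (overflow 13)
  21÷2 = 10 each, +1 to first 1
Round 4: Dunmere=26 Elkhorn=28 → close Dunmere (overflow 19)
  26÷1 = 26 each, +1 to first 0

Closure order: Juniper, Hollowpine, Cedarfen, Dunmere
Last habitat: Elkhorn with 54 animals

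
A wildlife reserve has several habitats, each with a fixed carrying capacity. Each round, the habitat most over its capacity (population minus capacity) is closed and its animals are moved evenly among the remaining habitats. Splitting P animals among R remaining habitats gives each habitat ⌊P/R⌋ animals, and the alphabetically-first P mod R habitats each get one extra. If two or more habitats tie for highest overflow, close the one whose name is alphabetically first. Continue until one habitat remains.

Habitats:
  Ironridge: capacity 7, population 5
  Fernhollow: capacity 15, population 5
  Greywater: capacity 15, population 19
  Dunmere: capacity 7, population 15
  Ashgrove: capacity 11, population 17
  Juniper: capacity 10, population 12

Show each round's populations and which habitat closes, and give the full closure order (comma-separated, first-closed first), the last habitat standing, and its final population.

Round 1: Ashgrove=17 Dunmere=15 Fernhollow=5 Greywater=19 Ironridge=5 Juniper=12 → close Dunmere (overflow 8)
  15÷5 = 3 each, +1 to first 0
Round 2: Ashgrove=20 Fernhollow=8 Greywater=22 Ironridge=8 Juniper=15 → close Ashgrove (overflow 9)
  20÷4 = 5 each, +1 to first 0
Round 3: Fernhollow=13 Greywater=27 Ironridge=13 Juniper=20 → close Greywater (overflow 12)
  27÷3 = 9 each, +1 to first 0
Round 4: Fernhollow=22 Ironridge=22 Juniper=29 → close Juniper (overflow 19)
  29÷2 = 14 each, +1 to first 1
Round 5: Fernhollow=37 Ironridge=36 → close Ironridge (overflow 29)
  36÷1 = 36 each, +1 to first 0

Closure order: Dunmere, Ashgrove, Greywater, Juniper, Ironridge
Last habitat: Fernhollow with 73 animals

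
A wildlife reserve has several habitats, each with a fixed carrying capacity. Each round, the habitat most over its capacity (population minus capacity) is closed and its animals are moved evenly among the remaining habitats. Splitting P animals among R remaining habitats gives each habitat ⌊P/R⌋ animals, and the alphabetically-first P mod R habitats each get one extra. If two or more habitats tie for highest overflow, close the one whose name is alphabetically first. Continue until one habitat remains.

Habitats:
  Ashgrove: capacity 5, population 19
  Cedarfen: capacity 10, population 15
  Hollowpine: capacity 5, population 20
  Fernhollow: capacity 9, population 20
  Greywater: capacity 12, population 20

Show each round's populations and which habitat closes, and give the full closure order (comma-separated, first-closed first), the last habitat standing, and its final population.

Round 1: Ashgrove=19 Cedarfen=15 Fernhollow=20 Greywater=20 Hollowpine=20 → close Hollowpine (overflow 15)
  20÷4 = 5 each, +1 to first 0
Round 2: Ashgrove=24 Cedarfen=20 Fernhollow=25 Greywater=25 → close Ashgrove (overflow 19)
  24÷3 = 8 each, +1 to first 0
Round 3: Cedarfen=28 Fernhollow=33 Greywater=33 → close Fernhollow (overflow 24)
  33÷2 = 16 each, +1 to first 1
Round 4: Cedarfen=45 Greywater=49 → close Greywater (overflow 37)
  49÷1 = 49 each, +1 to first 0

Closure order: Hollowpine, Ashgrove, Fernhollow, Greywater
Last habitat: Cedarfen with 94 animals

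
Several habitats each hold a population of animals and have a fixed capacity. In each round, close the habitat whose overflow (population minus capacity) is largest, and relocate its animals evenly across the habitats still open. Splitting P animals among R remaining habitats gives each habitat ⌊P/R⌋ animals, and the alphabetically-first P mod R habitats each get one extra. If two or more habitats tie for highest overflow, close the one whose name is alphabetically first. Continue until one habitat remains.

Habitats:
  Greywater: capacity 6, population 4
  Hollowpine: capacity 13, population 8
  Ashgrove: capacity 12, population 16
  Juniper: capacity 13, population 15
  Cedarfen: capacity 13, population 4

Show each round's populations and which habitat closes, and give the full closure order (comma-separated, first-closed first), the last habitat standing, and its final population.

Closure order: Ashgrove, Juniper, Greywater, Hollowpine
Last habitat: Cedarfen with 47 animals

Round 1: Ashgrove=16 Cedarfen=4 Greywater=4 Hollowpine=8 Juniper=15 → close Ashgrove (overflow 4)
  16÷4 = 4 each, +1 to first 0
Round 2: Cedarfen=8 Greywater=8 Hollowpine=12 Juniper=19 → close Juniper (overflow 6)
  19÷3 = 6 each, +1 to first 1
Round 3: Cedarfen=15 Greywater=14 Hollowpine=18 → close Greywater (overflow 8)
  14÷2 = 7 each, +1 to first 0
Round 4: Cedarfen=22 Hollowpine=25 → close Hollowpine (overflow 12)
  25÷1 = 25 each, +1 to first 0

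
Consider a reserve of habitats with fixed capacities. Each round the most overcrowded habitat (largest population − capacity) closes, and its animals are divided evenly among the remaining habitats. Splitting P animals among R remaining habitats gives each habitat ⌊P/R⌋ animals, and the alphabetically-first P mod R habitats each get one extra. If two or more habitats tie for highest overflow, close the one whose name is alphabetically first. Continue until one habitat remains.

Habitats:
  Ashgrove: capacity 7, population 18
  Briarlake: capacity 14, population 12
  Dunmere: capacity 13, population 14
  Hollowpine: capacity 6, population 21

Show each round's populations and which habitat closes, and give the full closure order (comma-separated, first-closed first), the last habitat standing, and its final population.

Round 1: Ashgrove=18 Briarlake=12 Dunmere=14 Hollowpine=21 → close Hollowpine (overflow 15)
  21÷3 = 7 each, +1 to first 0
Round 2: Ashgrove=25 Briarlake=19 Dunmere=21 → close Ashgrove (overflow 18)
  25÷2 = 12 each, +1 to first 1
Round 3: Briarlake=32 Dunmere=33 → close Dunmere (overflow 20)
  33÷1 = 33 each, +1 to first 0

Closure order: Hollowpine, Ashgrove, Dunmere
Last habitat: Briarlake with 65 animals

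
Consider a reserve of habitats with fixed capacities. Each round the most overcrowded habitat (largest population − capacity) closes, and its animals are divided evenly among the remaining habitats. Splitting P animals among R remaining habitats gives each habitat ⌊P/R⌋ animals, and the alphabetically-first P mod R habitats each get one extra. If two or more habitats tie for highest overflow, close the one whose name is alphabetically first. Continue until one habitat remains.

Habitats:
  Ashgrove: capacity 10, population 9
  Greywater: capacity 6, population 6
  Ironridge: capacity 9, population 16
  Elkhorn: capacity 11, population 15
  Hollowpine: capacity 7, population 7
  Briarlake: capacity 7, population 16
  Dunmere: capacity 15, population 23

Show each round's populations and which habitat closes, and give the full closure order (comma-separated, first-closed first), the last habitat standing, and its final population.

Round 1: Ashgrove=9 Briarlake=16 Dunmere=23 Elkhorn=15 Greywater=6 Hollowpine=7 Ironridge=16 → close Briarlake (overflow 9)
  16÷6 = 2 each, +1 to first 4
Round 2: Ashgrove=12 Dunmere=26 Elkhorn=18 Greywater=9 Hollowpine=9 Ironridge=18 → close Dunmere (overflow 11)
  26÷5 = 5 each, +1 to first 1
Round 3: Ashgrove=18 Elkhorn=23 Greywater=14 Hollowpine=14 Ironridge=23 → close Ironridge (overflow 14)
  23÷4 = 5 each, +1 to first 3
Round 4: Ashgrove=24 Elkhorn=29 Greywater=20 Hollowpine=19 → close Elkhorn (overflow 18)
  29÷3 = 9 each, +1 to first 2
Round 5: Ashgrove=34 Greywater=30 Hollowpine=28 → close Ashgrove (overflow 24)
  34÷2 = 17 each, +1 to first 0
Round 6: Greywater=47 Hollowpine=45 → close Greywater (overflow 41)
  47÷1 = 47 each, +1 to first 0

Closure order: Briarlake, Dunmere, Ironridge, Elkhorn, Ashgrove, Greywater
Last habitat: Hollowpine with 92 animals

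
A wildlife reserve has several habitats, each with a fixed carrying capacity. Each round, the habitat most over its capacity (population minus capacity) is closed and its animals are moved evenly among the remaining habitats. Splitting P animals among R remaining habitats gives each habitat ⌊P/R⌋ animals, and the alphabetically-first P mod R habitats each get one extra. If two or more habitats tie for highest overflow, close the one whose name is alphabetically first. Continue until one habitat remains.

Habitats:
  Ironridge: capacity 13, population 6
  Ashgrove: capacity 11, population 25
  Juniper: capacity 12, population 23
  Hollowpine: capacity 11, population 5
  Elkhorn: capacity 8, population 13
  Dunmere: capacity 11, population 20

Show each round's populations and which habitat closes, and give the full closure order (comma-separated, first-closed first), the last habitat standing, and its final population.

Round 1: Ashgrove=25 Dunmere=20 Elkhorn=13 Hollowpine=5 Ironridge=6 Juniper=23 → close Ashgrove (overflow 14)
  25÷5 = 5 each, +1 to first 0
Round 2: Dunmere=25 Elkhorn=18 Hollowpine=10 Ironridge=11 Juniper=28 → close Juniper (overflow 16)
  28÷4 = 7 each, +1 to first 0
Round 3: Dunmere=32 Elkhorn=25 Hollowpine=17 Ironridge=18 → close Dunmere (overflow 21)
  32÷3 = 10 each, +1 to first 2
Round 4: Elkhorn=36 Hollowpine=28 Ironridge=28 → close Elkhorn (overflow 28)
  36÷2 = 18 each, +1 to first 0
Round 5: Hollowpine=46 Ironridge=46 → close Hollowpine (overflow 35)
  46÷1 = 46 each, +1 to first 0

Closure order: Ashgrove, Juniper, Dunmere, Elkhorn, Hollowpine
Last habitat: Ironridge with 92 animals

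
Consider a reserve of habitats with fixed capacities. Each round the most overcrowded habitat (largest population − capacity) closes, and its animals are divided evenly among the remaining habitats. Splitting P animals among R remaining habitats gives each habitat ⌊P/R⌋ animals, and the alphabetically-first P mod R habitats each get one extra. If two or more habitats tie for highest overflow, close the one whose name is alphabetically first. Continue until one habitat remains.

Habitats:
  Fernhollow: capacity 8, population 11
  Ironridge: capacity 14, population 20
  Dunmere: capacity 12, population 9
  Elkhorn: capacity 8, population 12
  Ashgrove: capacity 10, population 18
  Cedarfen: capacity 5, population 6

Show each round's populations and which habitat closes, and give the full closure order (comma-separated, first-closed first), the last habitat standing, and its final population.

Round 1: Ashgrove=18 Cedarfen=6 Dunmere=9 Elkhorn=12 Fernhollow=11 Ironridge=20 → close Ashgrove (overflow 8)
  18÷5 = 3 each, +1 to first 3
Round 2: Cedarfen=10 Dunmere=13 Elkhorn=16 Fernhollow=14 Ironridge=23 → close Ironridge (overflow 9)
  23÷4 = 5 each, +1 to first 3
Round 3: Cedarfen=16 Dunmere=19 Elkhorn=22 Fernhollow=19 → close Elkhorn (overflow 14)
  22÷3 = 7 each, +1 to first 1
Round 4: Cedarfen=24 Dunmere=26 Fernhollow=26 → close Cedarfen (overflow 19)
  24÷2 = 12 each, +1 to first 0
Round 5: Dunmere=38 Fernhollow=38 → close Fernhollow (overflow 30)
  38÷1 = 38 each, +1 to first 0

Closure order: Ashgrove, Ironridge, Elkhorn, Cedarfen, Fernhollow
Last habitat: Dunmere with 76 animals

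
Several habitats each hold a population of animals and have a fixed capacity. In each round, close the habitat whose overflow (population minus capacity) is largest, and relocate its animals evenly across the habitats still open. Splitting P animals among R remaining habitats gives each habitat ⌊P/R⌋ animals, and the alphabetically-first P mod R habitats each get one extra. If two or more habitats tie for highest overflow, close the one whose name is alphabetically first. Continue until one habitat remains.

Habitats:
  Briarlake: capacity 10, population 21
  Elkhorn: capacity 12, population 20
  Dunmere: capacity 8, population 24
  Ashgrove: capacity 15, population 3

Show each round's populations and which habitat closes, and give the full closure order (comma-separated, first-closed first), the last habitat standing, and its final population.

Round 1: Ashgrove=3 Briarlake=21 Dunmere=24 Elkhorn=20 → close Dunmere (overflow 16)
  24÷3 = 8 each, +1 to first 0
Round 2: Ashgrove=11 Briarlake=29 Elkhorn=28 → close Briarlake (overflow 19)
  29÷2 = 14 each, +1 to first 1
Round 3: Ashgrove=26 Elkhorn=42 → close Elkhorn (overflow 30)
  42÷1 = 42 each, +1 to first 0

Closure order: Dunmere, Briarlake, Elkhorn
Last habitat: Ashgrove with 68 animals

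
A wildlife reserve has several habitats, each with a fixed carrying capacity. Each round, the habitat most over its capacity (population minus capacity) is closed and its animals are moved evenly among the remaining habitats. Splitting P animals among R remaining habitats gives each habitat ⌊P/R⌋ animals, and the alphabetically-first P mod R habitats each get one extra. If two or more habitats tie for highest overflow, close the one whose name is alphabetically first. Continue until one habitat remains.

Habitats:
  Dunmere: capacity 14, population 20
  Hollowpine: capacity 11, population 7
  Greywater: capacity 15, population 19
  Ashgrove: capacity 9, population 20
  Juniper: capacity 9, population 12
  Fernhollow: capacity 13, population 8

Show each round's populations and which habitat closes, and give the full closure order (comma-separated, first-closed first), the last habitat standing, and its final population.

Round 1: Ashgrove=20 Dunmere=20 Fernhollow=8 Greywater=19 Hollowpine=7 Juniper=12 → close Ashgrove (overflow 11)
  20÷5 = 4 each, +1 to first 0
Round 2: Dunmere=24 Fernhollow=12 Greywater=23 Hollowpine=11 Juniper=16 → close Dunmere (overflow 10)
  24÷4 = 6 each, +1 to first 0
Round 3: Fernhollow=18 Greywater=29 Hollowpine=17 Juniper=22 → close Greywater (overflow 14)
  29÷3 = 9 each, +1 to first 2
Round 4: Fernhollow=28 Hollowpine=27 Juniper=31 → close Juniper (overflow 22)
  31÷2 = 15 each, +1 to first 1
Round 5: Fernhollow=44 Hollowpine=42 → close Fernhollow (overflow 31)
  44÷1 = 44 each, +1 to first 0

Closure order: Ashgrove, Dunmere, Greywater, Juniper, Fernhollow
Last habitat: Hollowpine with 86 animals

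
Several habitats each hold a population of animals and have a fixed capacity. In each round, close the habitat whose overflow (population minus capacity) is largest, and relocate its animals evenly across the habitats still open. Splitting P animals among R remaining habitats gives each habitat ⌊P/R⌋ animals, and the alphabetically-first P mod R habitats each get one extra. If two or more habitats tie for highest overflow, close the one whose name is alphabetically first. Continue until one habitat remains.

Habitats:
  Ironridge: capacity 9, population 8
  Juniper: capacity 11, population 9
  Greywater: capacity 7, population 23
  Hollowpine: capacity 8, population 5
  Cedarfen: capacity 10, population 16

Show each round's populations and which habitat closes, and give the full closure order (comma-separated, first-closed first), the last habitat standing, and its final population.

Round 1: Cedarfen=16 Greywater=23 Hollowpine=5 Ironridge=8 Juniper=9 → close Greywater (overflow 16)
  23÷4 = 5 each, +1 to first 3
Round 2: Cedarfen=22 Hollowpine=11 Ironridge=14 Juniper=14 → close Cedarfen (overflow 12)
  22÷3 = 7 each, +1 to first 1
Round 3: Hollowpine=19 Ironridge=21 Juniper=21 → close Ironridge (overflow 12)
  21÷2 = 10 each, +1 to first 1
Round 4: Hollowpine=30 Juniper=31 → close Hollowpine (overflow 22)
  30÷1 = 30 each, +1 to first 0

Closure order: Greywater, Cedarfen, Ironridge, Hollowpine
Last habitat: Juniper with 61 animals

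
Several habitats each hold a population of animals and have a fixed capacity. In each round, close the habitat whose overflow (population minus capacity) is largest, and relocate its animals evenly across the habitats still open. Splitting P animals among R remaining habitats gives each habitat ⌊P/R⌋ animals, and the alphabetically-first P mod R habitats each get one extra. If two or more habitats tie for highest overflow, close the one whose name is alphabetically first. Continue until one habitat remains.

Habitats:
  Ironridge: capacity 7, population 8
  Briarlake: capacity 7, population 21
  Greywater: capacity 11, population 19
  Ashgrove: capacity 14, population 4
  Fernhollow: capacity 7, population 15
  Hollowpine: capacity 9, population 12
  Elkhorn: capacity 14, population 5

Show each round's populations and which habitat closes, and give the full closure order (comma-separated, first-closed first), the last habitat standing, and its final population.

Closure order: Briarlake, Fernhollow, Greywater, Hollowpine, Ironridge, Ashgrove
Last habitat: Elkhorn with 84 animals

Round 1: Ashgrove=4 Briarlake=21 Elkhorn=5 Fernhollow=15 Greywater=19 Hollowpine=12 Ironridge=8 → close Briarlake (overflow 14)
  21÷6 = 3 each, +1 to first 3
Round 2: Ashgrove=8 Elkhorn=9 Fernhollow=19 Greywater=22 Hollowpine=15 Ironridge=11 → close Fernhollow (overflow 12)
  19÷5 = 3 each, +1 to first 4
Round 3: Ashgrove=12 Elkhorn=13 Greywater=26 Hollowpine=19 Ironridge=14 → close Greywater (overflow 15)
  26÷4 = 6 each, +1 to first 2
Round 4: Ashgrove=19 Elkhorn=20 Hollowpine=25 Ironridge=20 → close Hollowpine (overflow 16)
  25÷3 = 8 each, +1 to first 1
Round 5: Ashgrove=28 Elkhorn=28 Ironridge=28 → close Ironridge (overflow 21)
  28÷2 = 14 each, +1 to first 0
Round 6: Ashgrove=42 Elkhorn=42 → close Ashgrove (overflow 28)
  42÷1 = 42 each, +1 to first 0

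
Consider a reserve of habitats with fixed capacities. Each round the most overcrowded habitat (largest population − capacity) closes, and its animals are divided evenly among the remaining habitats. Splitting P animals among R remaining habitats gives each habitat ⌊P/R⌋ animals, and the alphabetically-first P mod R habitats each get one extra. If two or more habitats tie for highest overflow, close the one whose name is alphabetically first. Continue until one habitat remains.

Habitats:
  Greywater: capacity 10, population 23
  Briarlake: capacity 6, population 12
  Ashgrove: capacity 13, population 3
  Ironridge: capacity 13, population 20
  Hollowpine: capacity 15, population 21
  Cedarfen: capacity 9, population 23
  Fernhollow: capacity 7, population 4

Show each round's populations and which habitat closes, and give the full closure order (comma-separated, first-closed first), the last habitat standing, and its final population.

Closure order: Cedarfen, Greywater, Briarlake, Hollowpine, Ironridge, Fernhollow
Last habitat: Ashgrove with 106 animals

Round 1: Ashgrove=3 Briarlake=12 Cedarfen=23 Fernhollow=4 Greywater=23 Hollowpine=21 Ironridge=20 → close Cedarfen (overflow 14)
  23÷6 = 3 each, +1 to first 5
Round 2: Ashgrove=7 Briarlake=16 Fernhollow=8 Greywater=27 Hollowpine=25 Ironridge=23 → close Greywater (overflow 17)
  27÷5 = 5 each, +1 to first 2
Round 3: Ashgrove=13 Briarlake=22 Fernhollow=13 Hollowpine=30 Ironridge=28 → close Briarlake (overflow 16)
  22÷4 = 5 each, +1 to first 2
Round 4: Ashgrove=19 Fernhollow=19 Hollowpine=35 Ironridge=33 → close Hollowpine (overflow 20)
  35÷3 = 11 each, +1 to first 2
Round 5: Ashgrove=31 Fernhollow=31 Ironridge=44 → close Ironridge (overflow 31)
  44÷2 = 22 each, +1 to first 0
Round 6: Ashgrove=53 Fernhollow=53 → close Fernhollow (overflow 46)
  53÷1 = 53 each, +1 to first 0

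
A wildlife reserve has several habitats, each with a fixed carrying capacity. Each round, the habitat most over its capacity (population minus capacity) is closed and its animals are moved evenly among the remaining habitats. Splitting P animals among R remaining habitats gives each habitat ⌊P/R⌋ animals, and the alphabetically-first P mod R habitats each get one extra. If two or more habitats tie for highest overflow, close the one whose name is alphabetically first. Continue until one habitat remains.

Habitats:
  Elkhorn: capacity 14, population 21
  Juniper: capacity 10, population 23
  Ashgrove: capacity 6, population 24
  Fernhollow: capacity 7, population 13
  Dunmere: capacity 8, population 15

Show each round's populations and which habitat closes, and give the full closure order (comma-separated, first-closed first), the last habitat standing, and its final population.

Round 1: Ashgrove=24 Dunmere=15 Elkhorn=21 Fernhollow=13 Juniper=23 → close Ashgrove (overflow 18)
  24÷4 = 6 each, +1 to first 0
Round 2: Dunmere=21 Elkhorn=27 Fernhollow=19 Juniper=29 → close Juniper (overflow 19)
  29÷3 = 9 each, +1 to first 2
Round 3: Dunmere=31 Elkhorn=37 Fernhollow=28 → close Dunmere (overflow 23)
  31÷2 = 15 each, +1 to first 1
Round 4: Elkhorn=53 Fernhollow=43 → close Elkhorn (overflow 39)
  53÷1 = 53 each, +1 to first 0

Closure order: Ashgrove, Juniper, Dunmere, Elkhorn
Last habitat: Fernhollow with 96 animals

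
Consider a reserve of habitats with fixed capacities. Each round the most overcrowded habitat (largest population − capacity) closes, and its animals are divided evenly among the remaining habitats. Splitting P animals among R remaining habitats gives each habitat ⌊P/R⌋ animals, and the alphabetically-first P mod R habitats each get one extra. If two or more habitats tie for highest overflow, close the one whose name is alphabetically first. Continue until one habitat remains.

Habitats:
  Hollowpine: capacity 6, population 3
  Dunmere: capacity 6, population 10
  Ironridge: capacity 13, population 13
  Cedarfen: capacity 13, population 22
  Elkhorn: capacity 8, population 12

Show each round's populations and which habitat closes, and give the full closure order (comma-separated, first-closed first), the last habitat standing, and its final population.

Closure order: Cedarfen, Dunmere, Elkhorn, Ironridge
Last habitat: Hollowpine with 60 animals

Round 1: Cedarfen=22 Dunmere=10 Elkhorn=12 Hollowpine=3 Ironridge=13 → close Cedarfen (overflow 9)
  22÷4 = 5 each, +1 to first 2
Round 2: Dunmere=16 Elkhorn=18 Hollowpine=8 Ironridge=18 → close Dunmere (overflow 10)
  16÷3 = 5 each, +1 to first 1
Round 3: Elkhorn=24 Hollowpine=13 Ironridge=23 → close Elkhorn (overflow 16)
  24÷2 = 12 each, +1 to first 0
Round 4: Hollowpine=25 Ironridge=35 → close Ironridge (overflow 22)
  35÷1 = 35 each, +1 to first 0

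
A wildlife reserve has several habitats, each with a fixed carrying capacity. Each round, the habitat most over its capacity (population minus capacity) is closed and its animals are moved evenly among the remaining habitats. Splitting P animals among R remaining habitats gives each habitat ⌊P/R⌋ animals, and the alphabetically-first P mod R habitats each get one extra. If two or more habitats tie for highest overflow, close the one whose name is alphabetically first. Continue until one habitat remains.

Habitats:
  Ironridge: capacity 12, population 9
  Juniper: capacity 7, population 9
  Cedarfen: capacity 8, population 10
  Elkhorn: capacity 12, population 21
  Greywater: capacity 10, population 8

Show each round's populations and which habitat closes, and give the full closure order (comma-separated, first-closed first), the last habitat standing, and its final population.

Round 1: Cedarfen=10 Elkhorn=21 Greywater=8 Ironridge=9 Juniper=9 → close Elkhorn (overflow 9)
  21÷4 = 5 each, +1 to first 1
Round 2: Cedarfen=16 Greywater=13 Ironridge=14 Juniper=14 → close Cedarfen (overflow 8)
  16÷3 = 5 each, +1 to first 1
Round 3: Greywater=19 Ironridge=19 Juniper=19 → close Juniper (overflow 12)
  19÷2 = 9 each, +1 to first 1
Round 4: Greywater=29 Ironridge=28 → close Greywater (overflow 19)
  29÷1 = 29 each, +1 to first 0

Closure order: Elkhorn, Cedarfen, Juniper, Greywater
Last habitat: Ironridge with 57 animals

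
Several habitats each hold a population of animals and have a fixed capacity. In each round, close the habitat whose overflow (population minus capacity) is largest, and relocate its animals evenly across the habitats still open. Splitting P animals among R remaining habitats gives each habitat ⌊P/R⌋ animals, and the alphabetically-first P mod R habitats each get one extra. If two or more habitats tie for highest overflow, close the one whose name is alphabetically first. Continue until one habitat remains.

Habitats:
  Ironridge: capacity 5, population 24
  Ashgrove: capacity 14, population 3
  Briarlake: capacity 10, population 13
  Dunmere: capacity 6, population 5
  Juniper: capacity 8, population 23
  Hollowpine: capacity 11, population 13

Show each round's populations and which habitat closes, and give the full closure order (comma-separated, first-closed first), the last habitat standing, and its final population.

Closure order: Ironridge, Juniper, Briarlake, Hollowpine, Dunmere
Last habitat: Ashgrove with 81 animals

Round 1: Ashgrove=3 Briarlake=13 Dunmere=5 Hollowpine=13 Ironridge=24 Juniper=23 → close Ironridge (overflow 19)
  24÷5 = 4 each, +1 to first 4
Round 2: Ashgrove=8 Briarlake=18 Dunmere=10 Hollowpine=18 Juniper=27 → close Juniper (overflow 19)
  27÷4 = 6 each, +1 to first 3
Round 3: Ashgrove=15 Briarlake=25 Dunmere=17 Hollowpine=24 → close Briarlake (overflow 15)
  25÷3 = 8 each, +1 to first 1
Round 4: Ashgrove=24 Dunmere=25 Hollowpine=32 → close Hollowpine (overflow 21)
  32÷2 = 16 each, +1 to first 0
Round 5: Ashgrove=40 Dunmere=41 → close Dunmere (overflow 35)
  41÷1 = 41 each, +1 to first 0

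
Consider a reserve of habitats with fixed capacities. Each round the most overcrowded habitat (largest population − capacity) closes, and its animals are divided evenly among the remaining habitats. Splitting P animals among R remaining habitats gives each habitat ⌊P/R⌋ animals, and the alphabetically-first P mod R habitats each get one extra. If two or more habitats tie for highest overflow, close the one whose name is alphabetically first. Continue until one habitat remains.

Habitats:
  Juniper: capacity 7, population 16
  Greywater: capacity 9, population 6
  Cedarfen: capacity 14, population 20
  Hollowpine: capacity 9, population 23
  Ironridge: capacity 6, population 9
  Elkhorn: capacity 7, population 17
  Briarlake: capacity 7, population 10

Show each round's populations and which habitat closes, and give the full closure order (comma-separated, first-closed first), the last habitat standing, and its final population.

Closure order: Hollowpine, Elkhorn, Juniper, Cedarfen, Briarlake, Ironridge
Last habitat: Greywater with 101 animals

Round 1: Briarlake=10 Cedarfen=20 Elkhorn=17 Greywater=6 Hollowpine=23 Ironridge=9 Juniper=16 → close Hollowpine (overflow 14)
  23÷6 = 3 each, +1 to first 5
Round 2: Briarlake=14 Cedarfen=24 Elkhorn=21 Greywater=10 Ironridge=13 Juniper=19 → close Elkhorn (overflow 14)
  21÷5 = 4 each, +1 to first 1
Round 3: Briarlake=19 Cedarfen=28 Greywater=14 Ironridge=17 Juniper=23 → close Juniper (overflow 16)
  23÷4 = 5 each, +1 to first 3
Round 4: Briarlake=25 Cedarfen=34 Greywater=20 Ironridge=22 → close Cedarfen (overflow 20)
  34÷3 = 11 each, +1 to first 1
Round 5: Briarlake=37 Greywater=31 Ironridge=33 → close Briarlake (overflow 30)
  37÷2 = 18 each, +1 to first 1
Round 6: Greywater=50 Ironridge=51 → close Ironridge (overflow 45)
  51÷1 = 51 each, +1 to first 0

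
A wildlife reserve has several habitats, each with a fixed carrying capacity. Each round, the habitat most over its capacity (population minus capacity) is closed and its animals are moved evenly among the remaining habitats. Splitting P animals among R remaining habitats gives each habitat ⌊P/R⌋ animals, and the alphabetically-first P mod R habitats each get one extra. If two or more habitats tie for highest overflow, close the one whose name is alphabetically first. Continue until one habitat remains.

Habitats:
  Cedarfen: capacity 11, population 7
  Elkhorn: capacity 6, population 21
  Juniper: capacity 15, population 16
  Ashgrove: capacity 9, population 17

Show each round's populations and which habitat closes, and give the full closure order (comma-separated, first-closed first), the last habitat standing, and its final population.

Closure order: Elkhorn, Ashgrove, Juniper
Last habitat: Cedarfen with 61 animals

Round 1: Ashgrove=17 Cedarfen=7 Elkhorn=21 Juniper=16 → close Elkhorn (overflow 15)
  21÷3 = 7 each, +1 to first 0
Round 2: Ashgrove=24 Cedarfen=14 Juniper=23 → close Ashgrove (overflow 15)
  24÷2 = 12 each, +1 to first 0
Round 3: Cedarfen=26 Juniper=35 → close Juniper (overflow 20)
  35÷1 = 35 each, +1 to first 0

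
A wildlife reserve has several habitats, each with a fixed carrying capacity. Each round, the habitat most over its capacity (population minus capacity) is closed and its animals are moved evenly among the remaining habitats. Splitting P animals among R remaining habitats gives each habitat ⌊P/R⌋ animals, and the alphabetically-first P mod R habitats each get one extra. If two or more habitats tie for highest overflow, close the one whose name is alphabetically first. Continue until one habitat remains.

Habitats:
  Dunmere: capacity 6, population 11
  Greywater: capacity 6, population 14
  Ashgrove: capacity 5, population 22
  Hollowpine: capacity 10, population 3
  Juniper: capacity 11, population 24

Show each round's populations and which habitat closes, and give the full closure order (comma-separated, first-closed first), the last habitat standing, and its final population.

Round 1: Ashgrove=22 Dunmere=11 Greywater=14 Hollowpine=3 Juniper=24 → close Ashgrove (overflow 17)
  22÷4 = 5 each, +1 to first 2
Round 2: Dunmere=17 Greywater=20 Hollowpine=8 Juniper=29 → close Juniper (overflow 18)
  29÷3 = 9 each, +1 to first 2
Round 3: Dunmere=27 Greywater=30 Hollowpine=17 → close Greywater (overflow 24)
  30÷2 = 15 each, +1 to first 0
Round 4: Dunmere=42 Hollowpine=32 → close Dunmere (overflow 36)
  42÷1 = 42 each, +1 to first 0

Closure order: Ashgrove, Juniper, Greywater, Dunmere
Last habitat: Hollowpine with 74 animals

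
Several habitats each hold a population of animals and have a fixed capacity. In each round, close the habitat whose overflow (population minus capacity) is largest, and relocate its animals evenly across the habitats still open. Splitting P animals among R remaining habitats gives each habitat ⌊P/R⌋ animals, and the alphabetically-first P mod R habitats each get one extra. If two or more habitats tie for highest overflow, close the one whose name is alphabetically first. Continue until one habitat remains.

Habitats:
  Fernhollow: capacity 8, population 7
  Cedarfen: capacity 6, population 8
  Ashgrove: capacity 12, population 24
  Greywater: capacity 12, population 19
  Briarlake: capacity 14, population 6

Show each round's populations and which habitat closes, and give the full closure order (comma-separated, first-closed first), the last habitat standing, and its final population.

Round 1: Ashgrove=24 Briarlake=6 Cedarfen=8 Fernhollow=7 Greywater=19 → close Ashgrove (overflow 12)
  24÷4 = 6 each, +1 to first 0
Round 2: Briarlake=12 Cedarfen=14 Fernhollow=13 Greywater=25 → close Greywater (overflow 13)
  25÷3 = 8 each, +1 to first 1
Round 3: Briarlake=21 Cedarfen=22 Fernhollow=21 → close Cedarfen (overflow 16)
  22÷2 = 11 each, +1 to first 0
Round 4: Briarlake=32 Fernhollow=32 → close Fernhollow (overflow 24)
  32÷1 = 32 each, +1 to first 0

Closure order: Ashgrove, Greywater, Cedarfen, Fernhollow
Last habitat: Briarlake with 64 animals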